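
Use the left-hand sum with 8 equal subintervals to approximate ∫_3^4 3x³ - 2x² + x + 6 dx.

Δx = (4 − 3)/8 = 0.125.
Left endpoints: 3, 3.125, 3.25, 3.375, 3.5, 3.625, 3.75, 3.875.
f(3) = 72, f(3.125) = 41547/512, f(3.25) = 91.109375, f(3.375) = 52185/512, f(3.5) = 113.625, f(3.625) = 64639/512, f(3.75) = 139.828125, f(3.875) = 79053/512.
Sum = Δx · [f(3) + f(3.125) + f(3.25) + ...].
Sum = 110.03515625.

110.03515625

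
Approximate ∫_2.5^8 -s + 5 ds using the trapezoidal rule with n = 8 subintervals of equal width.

-1.375

Δs = (8 − 2.5)/8 = 0.6875.
f(2.5) = 2.5, f(3.1875) = 1.8125, f(3.875) = 1.125, f(4.5625) = 0.4375, f(5.25) = -0.25, f(5.9375) = -0.9375, f(6.625) = -1.625, f(7.3125) = -2.3125, f(8) = -3.
T_8 = (Δs/2)·[f(s_0) + 2f(s_1) + ... + 2f(s_{7}) + f(s_8)].
Sum = -1.375.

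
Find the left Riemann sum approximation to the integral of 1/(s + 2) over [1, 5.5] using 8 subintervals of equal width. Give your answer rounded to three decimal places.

Δs = (5.5 − 1)/8 = 0.5625.
Left endpoints: 1, 1.5625, 2.125, 2.6875, 3.25, 3.8125, 4.375, 4.9375.
f(1) = 1/3, f(1.5625) = 16/57, f(2.125) = 8/33, f(2.6875) = 16/75, f(3.25) = 4/21, f(3.8125) = 16/93, f(4.375) = 8/51, f(4.9375) = 16/111.
Sum = Δs · [f(1) + f(1.5625) + f(2.125) + ...].
Sum ≈ 0.975.

0.975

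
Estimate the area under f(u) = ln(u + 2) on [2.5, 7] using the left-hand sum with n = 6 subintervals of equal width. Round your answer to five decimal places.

Δu = (7 − 2.5)/6 = 0.75.
Left endpoints: 2.5, 3.25, 4, 4.75, 5.5, 6.25.
f(2.5) ≈ 1.50408, f(3.25) ≈ 1.65823, f(4) ≈ 1.79176, f(4.75) ≈ 1.90954, f(5.5) ≈ 2.01490, f(6.25) ≈ 2.11021.
Sum = Δu · [f(2.5) + f(3.25) + f(4) + ...].
Sum ≈ 8.24154.

8.24154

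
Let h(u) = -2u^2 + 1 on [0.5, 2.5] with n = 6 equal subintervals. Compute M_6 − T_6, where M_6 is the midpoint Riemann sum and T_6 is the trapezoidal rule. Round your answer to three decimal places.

M_6 ≈ -8.29630.
T_6 ≈ -8.40741.
M_6 − T_6 ≈ 0.111.

0.111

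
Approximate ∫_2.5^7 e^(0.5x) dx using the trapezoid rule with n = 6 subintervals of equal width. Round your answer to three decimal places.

Δx = (7 − 2.5)/6 = 0.75.
f(2.5) ≈ 3.490, f(3.25) ≈ 5.078, f(4) ≈ 7.389, f(4.75) ≈ 10.751, f(5.5) ≈ 15.643, f(6.25) ≈ 22.760, f(7) ≈ 33.115.
T_6 = (Δx/2)·[f(x_0) + 2f(x_1) + ... + 2f(x_{5}) + f(x_6)].
Sum ≈ 59.943.

59.943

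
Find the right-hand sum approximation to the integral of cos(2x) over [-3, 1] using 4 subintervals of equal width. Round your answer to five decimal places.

-0.48594

Δx = (1 − (-3))/4 = 1.
Right endpoints: -2, -1, 0, 1.
f(-2) ≈ -0.65364, f(-1) ≈ -0.41615, f(0) ≈ 1.00000, f(1) ≈ -0.41615.
Sum = Δx · [f(-2) + f(-1) + f(0) + f(1)].
Sum ≈ -0.48594.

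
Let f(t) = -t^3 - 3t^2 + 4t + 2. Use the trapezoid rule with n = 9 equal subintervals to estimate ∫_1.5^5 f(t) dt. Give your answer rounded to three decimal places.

Δt = (5 − 1.5)/9 = 7/18.
f(1.5) = -2.125, f(17/9) = -5750/729, f(41/18) = -94895/5832, f(8/3) = -746/27, f(55/18) = -246781/5832, f(31/9) = -44236/729, f(23/6) = -17945/216, f(38/9) = -80090/729, f(83/18) = -824561/5832, f(5) = -178.
T_9 = (Δt/2)·[f(t_0) + 2f(t_1) + ... + 2f(t_{8}) + f(t_9)].
Sum ≈ -225.234.

-225.234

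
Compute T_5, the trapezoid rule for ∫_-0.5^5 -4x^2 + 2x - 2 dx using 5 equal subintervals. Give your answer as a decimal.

Δx = (5 − (-0.5))/5 = 1.1.
f(-0.5) = -4, f(0.6) = -2.24, f(1.7) = -10.16, f(2.8) = -27.76, f(3.9) = -55.04, f(5) = -92.
T_5 = (Δx/2)·[f(x_0) + 2f(x_1) + ... + 2f(x_{4}) + f(x_5)].
Sum = -157.52.

-157.52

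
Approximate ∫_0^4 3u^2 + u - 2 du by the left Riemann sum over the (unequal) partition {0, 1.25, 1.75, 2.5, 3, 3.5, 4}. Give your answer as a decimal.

Subinterval widths: 1.25, 0.5, 0.75, 0.5, 0.5, 0.5.
Left endpoints: 0, 1.25, 1.75, 2.5, 3, 3.5.
f(0) = -2, f(1.25) = 3.9375, f(1.75) = 8.9375, f(2.5) = 19.25, f(3) = 28, f(3.5) = 38.25.
Sum = Σ Δu_i · f(u_i).
Sum = 48.921875.

48.921875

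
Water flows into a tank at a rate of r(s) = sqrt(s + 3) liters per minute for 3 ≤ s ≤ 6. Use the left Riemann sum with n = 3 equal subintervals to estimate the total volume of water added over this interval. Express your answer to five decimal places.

7.92367

Δs = (6 − 3)/3 = 1.
Left endpoints: 3, 4, 5.
r(3) ≈ 2.44949, r(4) ≈ 2.64575, r(5) ≈ 2.82843.
Sum = Δs · [r(3) + r(4) + r(5)].
Sum ≈ 7.92367.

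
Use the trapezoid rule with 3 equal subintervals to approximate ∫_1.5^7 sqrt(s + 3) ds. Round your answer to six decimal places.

Δs = (7 − 1.5)/3 = 11/6.
f(1.5) ≈ 2.121320, f(10/3) ≈ 2.516611, f(31/6) ≈ 2.857738, f(7) ≈ 3.162278.
T_3 = (Δs/2)·[f(s_0) + 2f(s_1) + 2f(s_2) + f(s_3)].
Sum ≈ 14.696272.

14.696272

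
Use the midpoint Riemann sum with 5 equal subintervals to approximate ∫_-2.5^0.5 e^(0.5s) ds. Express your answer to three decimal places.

1.988

Δs = (0.5 − (-2.5))/5 = 0.6.
Midpoints: -2.2, -1.6, -1, -0.4, 0.2.
f(-2.2) ≈ 0.333, f(-1.6) ≈ 0.449, f(-1) ≈ 0.607, f(-0.4) ≈ 0.819, f(0.2) ≈ 1.105.
Sum = Δs · [f(-2.2) + f(-1.6) + f(-1) + f(-0.4) + f(0.2)].
Sum ≈ 1.988.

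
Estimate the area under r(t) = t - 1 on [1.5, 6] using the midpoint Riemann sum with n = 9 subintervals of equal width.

12.375

Δt = (6 − 1.5)/9 = 0.5.
Midpoints: 1.75, 2.25, 2.75, 3.25, 3.75, 4.25, 4.75, 5.25, 5.75.
r(1.75) = 0.75, r(2.25) = 1.25, r(2.75) = 1.75, r(3.25) = 2.25, r(3.75) = 2.75, r(4.25) = 3.25, r(4.75) = 3.75, r(5.25) = 4.25, r(5.75) = 4.75.
Sum = Δt · [r(1.75) + r(2.25) + r(2.75) + ...].
Sum = 12.375.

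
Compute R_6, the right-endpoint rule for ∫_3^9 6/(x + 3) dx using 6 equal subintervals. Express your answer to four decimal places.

Δx = (9 − 3)/6 = 1.
Right endpoints: 4, 5, 6, 7, 8, 9.
f(4) = 6/7, f(5) = 0.75, f(6) = 2/3, f(7) = 0.6, f(8) = 6/11, f(9) = 0.5.
Sum = Δx · [f(4) + f(5) + f(6) + ...].
Sum ≈ 3.9193.

3.9193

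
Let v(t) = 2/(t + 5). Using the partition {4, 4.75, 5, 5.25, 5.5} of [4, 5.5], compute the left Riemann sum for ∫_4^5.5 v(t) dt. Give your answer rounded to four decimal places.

0.3167

Subinterval widths: 0.75, 0.25, 0.25, 0.25.
Left endpoints: 4, 4.75, 5, 5.25.
v(4) = 2/9, v(4.75) = 8/39, v(5) = 0.2, v(5.25) = 8/41.
Sum = Σ Δt_i · v(t_i).
Sum ≈ 0.3167.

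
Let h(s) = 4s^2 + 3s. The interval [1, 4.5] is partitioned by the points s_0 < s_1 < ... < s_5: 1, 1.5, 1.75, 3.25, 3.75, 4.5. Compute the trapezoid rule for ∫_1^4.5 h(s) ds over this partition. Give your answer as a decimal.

151.75

Subinterval widths: 0.5, 0.25, 1.5, 0.5, 0.75.
h(1) = 7, h(1.5) = 13.5, h(1.75) = 17.5, h(3.25) = 52, h(3.75) = 67.5, h(4.5) = 94.5.
On each subinterval the trapezoid contributes (Δs_i/2)·[h(s_{i-1}) + h(s_i)].
Sum = 151.75.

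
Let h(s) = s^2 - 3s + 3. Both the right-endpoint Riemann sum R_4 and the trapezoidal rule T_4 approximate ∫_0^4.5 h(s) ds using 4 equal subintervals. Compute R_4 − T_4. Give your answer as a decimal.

3.796875

R_4 = 18.24609375.
T_4 = 14.44921875.
R_4 − T_4 = 3.796875.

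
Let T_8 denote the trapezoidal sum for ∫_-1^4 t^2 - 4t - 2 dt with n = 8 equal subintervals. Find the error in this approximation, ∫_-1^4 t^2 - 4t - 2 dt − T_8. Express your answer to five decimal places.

-0.32552

Exact integral: ∫_-1^4 f(t) dt ≈ -18.3333333.
T_8 = -18.0078125.
Error ≈ -18.3333333 − (-18.0078125) ≈ -0.32552.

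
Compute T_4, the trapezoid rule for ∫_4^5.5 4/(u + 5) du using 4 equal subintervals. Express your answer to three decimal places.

0.617

Δu = (5.5 − 4)/4 = 0.375.
f(4) = 4/9, f(4.375) = 32/75, f(4.75) = 16/39, f(5.125) = 32/81, f(5.5) = 8/21.
T_4 = (Δu/2)·[f(u_0) + 2f(u_1) + 2f(u_2) + 2f(u_3) + f(u_4)].
Sum ≈ 0.617.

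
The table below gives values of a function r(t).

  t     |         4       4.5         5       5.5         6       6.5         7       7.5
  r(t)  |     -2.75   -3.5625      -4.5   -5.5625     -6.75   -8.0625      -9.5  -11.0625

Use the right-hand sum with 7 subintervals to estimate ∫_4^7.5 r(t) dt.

Δt = 0.5.
Sum = 0.5·[(-3.5625) + (-4.5) + (-5.5625) + (-6.75) + (-8.0625) + (-9.5) + (-11.0625)] = -24.5.

-24.5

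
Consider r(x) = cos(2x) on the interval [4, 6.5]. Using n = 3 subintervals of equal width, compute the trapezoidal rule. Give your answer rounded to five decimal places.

Δx = (6.5 − 4)/3 = 5/6.
r(4) ≈ -0.14550, r(29/6) ≈ -0.97089, r(17/3) ≈ 0.33137, r(6.5) ≈ 0.90745.
T_3 = (Δx/2)·[r(x_0) + 2r(x_1) + 2r(x_2) + r(x_3)].
Sum ≈ -0.21545.

-0.21545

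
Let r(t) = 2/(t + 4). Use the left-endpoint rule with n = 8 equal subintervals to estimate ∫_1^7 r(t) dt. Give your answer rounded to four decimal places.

1.6617

Δt = (7 − 1)/8 = 0.75.
Left endpoints: 1, 1.75, 2.5, 3.25, 4, 4.75, 5.5, 6.25.
r(1) = 0.4, r(1.75) = 8/23, r(2.5) = 4/13, r(3.25) = 8/29, r(4) = 0.25, r(4.75) = 8/35, r(5.5) = 4/19, r(6.25) = 8/41.
Sum = Δt · [r(1) + r(1.75) + r(2.5) + ...].
Sum ≈ 1.6617.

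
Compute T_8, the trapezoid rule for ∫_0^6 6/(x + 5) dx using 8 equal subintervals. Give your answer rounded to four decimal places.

Δx = (6 − 0)/8 = 0.75.
f(0) = 1.2, f(0.75) = 24/23, f(1.5) = 12/13, f(2.25) = 24/29, f(3) = 0.75, f(3.75) = 24/35, f(4.5) = 12/19, f(5.25) = 24/41, f(6) = 6/11.
T_8 = (Δx/2)·[f(x_0) + 2f(x_1) + ... + 2f(x_{7}) + f(x_8)].
Sum ≈ 4.7396.

4.7396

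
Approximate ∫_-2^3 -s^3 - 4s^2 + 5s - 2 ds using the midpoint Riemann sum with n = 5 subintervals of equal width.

-58.125

Δs = (3 − (-2))/5 = 1.
Midpoints: -1.5, -0.5, 0.5, 1.5, 2.5.
f(-1.5) = -15.125, f(-0.5) = -5.375, f(0.5) = -0.625, f(1.5) = -6.875, f(2.5) = -30.125.
Sum = Δs · [f(-1.5) + f(-0.5) + f(0.5) + f(1.5) + f(2.5)].
Sum = -58.125.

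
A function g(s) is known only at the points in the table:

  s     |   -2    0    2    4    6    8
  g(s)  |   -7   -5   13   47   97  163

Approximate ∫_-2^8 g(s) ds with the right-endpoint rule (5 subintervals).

Δs = 2.
Sum = 2·[(-5) + 13 + 47 + 97 + 163] = 630.

630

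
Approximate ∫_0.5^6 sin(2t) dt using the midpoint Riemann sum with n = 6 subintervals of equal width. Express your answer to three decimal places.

Δt = (6 − 0.5)/6 = 11/12.
Midpoints: 23/24, 1.875, 67/24, 89/24, 4.625, 133/24.
f(23/24) ≈ 0.941, f(1.875) ≈ -0.572, f(67/24) ≈ -0.644, f(89/24) ≈ 0.906, f(4.625) ≈ 0.174, f(133/24) ≈ -0.996.
Sum = Δt · [f(23/24) + f(1.875) + f(67/24) + ...].
Sum ≈ -0.175.

-0.175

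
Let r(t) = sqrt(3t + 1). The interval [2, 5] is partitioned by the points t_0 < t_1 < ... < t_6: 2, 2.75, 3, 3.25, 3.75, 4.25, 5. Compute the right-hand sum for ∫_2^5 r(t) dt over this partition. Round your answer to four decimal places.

Subinterval widths: 0.75, 0.25, 0.25, 0.5, 0.5, 0.75.
Right endpoints: 2.75, 3, 3.25, 3.75, 4.25, 5.
r(2.75) ≈ 3.0414, r(3) ≈ 3.1623, r(3.25) ≈ 3.2787, r(3.75) ≈ 3.5000, r(4.25) ≈ 3.7081, r(5) ≈ 4.0000.
Sum = Σ Δt_i · r(t_i).
Sum ≈ 10.4953.

10.4953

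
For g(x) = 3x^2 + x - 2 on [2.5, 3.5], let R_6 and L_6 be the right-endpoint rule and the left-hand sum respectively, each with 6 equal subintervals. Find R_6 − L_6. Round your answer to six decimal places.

R_6 ≈ 29.84722222.
L_6 ≈ 26.68055556.
R_6 − L_6 ≈ 3.166667.

3.166667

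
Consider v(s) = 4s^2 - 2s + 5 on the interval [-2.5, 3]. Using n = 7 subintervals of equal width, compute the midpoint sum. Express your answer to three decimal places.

Δs = (3 − (-2.5))/7 = 11/14.
Midpoints: -59/28, -37/28, -15/28, 0.25, 29/28, 51/28, 73/28.
v(-59/28) = 5287/196, v(-37/28) = 2867/196, v(-15/28) = 1415/196, v(0.25) = 4.75, v(29/28) = 1415/196, v(51/28) = 2867/196, v(73/28) = 5287/196.
Sum = Δs · [v(-59/28) + v(-37/28) + v(-15/28) + ...].
Sum ≈ 80.452.

80.452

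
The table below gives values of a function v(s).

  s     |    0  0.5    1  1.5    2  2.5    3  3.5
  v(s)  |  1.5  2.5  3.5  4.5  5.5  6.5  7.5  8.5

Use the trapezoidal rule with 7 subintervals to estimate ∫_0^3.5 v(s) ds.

Δs = 0.5.
T_7 = (0.5/2)·[1.5 + 2·2.5 + 2·3.5 + 2·4.5 + 2·5.5 + 2·6.5 + 2·7.5 + 8.5] = 17.5.

17.5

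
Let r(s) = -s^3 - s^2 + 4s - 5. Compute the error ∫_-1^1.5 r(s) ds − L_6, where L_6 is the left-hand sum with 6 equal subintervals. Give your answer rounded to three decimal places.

1.038

Exact integral: ∫_-1^1.5 r(s) ds ≈ -12.47396.
L_6 ≈ -13.51201.
Error ≈ -12.47396 − (-13.51201) ≈ 1.038.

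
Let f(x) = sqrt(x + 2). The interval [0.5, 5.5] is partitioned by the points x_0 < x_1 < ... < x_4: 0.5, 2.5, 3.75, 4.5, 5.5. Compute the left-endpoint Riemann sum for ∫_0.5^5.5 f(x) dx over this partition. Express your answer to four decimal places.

Subinterval widths: 2, 1.25, 0.75, 1.
Left endpoints: 0.5, 2.5, 3.75, 4.5.
f(0.5) ≈ 1.5811, f(2.5) ≈ 2.1213, f(3.75) ≈ 2.3979, f(4.5) ≈ 2.5495.
Sum = Σ Δx_i · f(x_i).
Sum ≈ 10.1619.

10.1619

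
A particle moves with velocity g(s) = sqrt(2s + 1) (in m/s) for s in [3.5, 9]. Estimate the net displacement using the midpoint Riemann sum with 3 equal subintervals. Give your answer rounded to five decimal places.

20.08108

Δs = (9 − 3.5)/3 = 11/6.
Midpoints: 53/12, 6.25, 97/12.
g(53/12) ≈ 3.13581, g(6.25) ≈ 3.67423, g(97/12) ≈ 4.14327.
Sum = Δs · [g(53/12) + g(6.25) + g(97/12)].
Sum ≈ 20.08108.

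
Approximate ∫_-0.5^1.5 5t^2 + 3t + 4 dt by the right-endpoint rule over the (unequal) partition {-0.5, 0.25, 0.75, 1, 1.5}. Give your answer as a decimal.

Subinterval widths: 0.75, 0.5, 0.25, 0.5.
Right endpoints: 0.25, 0.75, 1, 1.5.
f(0.25) = 5.0625, f(0.75) = 9.0625, f(1) = 12, f(1.5) = 19.75.
Sum = Σ Δt_i · f(t_i).
Sum = 21.203125.

21.203125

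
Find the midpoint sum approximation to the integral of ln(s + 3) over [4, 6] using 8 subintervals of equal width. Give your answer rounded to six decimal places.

4.153733

Δs = (6 − 4)/8 = 0.25.
Midpoints: 4.125, 4.375, 4.625, 4.875, 5.125, 5.375, 5.625, 5.875.
f(4.125) ≈ 1.963610, f(4.375) ≈ 1.998096, f(4.625) ≈ 2.031432, f(4.875) ≈ 2.063693, f(5.125) ≈ 2.094946, f(5.375) ≈ 2.125251, f(5.625) ≈ 2.154665, f(5.875) ≈ 2.183238.
Sum = Δs · [f(4.125) + f(4.375) + f(4.625) + ...].
Sum ≈ 4.153733.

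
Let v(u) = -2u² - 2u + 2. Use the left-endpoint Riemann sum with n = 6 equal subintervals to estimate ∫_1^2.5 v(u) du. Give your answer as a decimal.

-10.34375

Δu = (2.5 − 1)/6 = 0.25.
Left endpoints: 1, 1.25, 1.5, 1.75, 2, 2.25.
v(1) = -2, v(1.25) = -3.625, v(1.5) = -5.5, v(1.75) = -7.625, v(2) = -10, v(2.25) = -12.625.
Sum = Δu · [v(1) + v(1.25) + v(1.5) + ...].
Sum = -10.34375.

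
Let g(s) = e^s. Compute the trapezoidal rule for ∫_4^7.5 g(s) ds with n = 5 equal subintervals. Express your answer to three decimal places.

Δs = (7.5 − 4)/5 = 0.7.
g(4) ≈ 54.598, g(4.7) ≈ 109.947, g(5.4) ≈ 221.406, g(6.1) ≈ 445.858, g(6.8) ≈ 897.847, g(7.5) ≈ 1808.042.
T_5 = (Δs/2)·[g(s_0) + 2g(s_1) + ... + 2g(s_{4}) + g(s_5)].
Sum ≈ 1824.465.

1824.465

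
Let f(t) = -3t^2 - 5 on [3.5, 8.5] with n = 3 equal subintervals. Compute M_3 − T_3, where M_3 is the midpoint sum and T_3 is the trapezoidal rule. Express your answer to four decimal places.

M_3 ≈ -592.777778.
T_3 ≈ -603.194444.
M_3 − T_3 ≈ 10.4167.

10.4167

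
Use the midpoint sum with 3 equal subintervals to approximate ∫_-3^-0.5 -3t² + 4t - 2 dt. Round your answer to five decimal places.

Δt = (-0.5 − (-3))/3 = 5/6.
Midpoints: -31/12, -1.75, -11/12.
f(-31/12) = -1553/48, f(-1.75) = -18.1875, f(-11/12) = -8.1875.
Sum = Δt · [f(-31/12) + f(-1.75) + f(-11/12)].
Sum ≈ -48.94097.

-48.94097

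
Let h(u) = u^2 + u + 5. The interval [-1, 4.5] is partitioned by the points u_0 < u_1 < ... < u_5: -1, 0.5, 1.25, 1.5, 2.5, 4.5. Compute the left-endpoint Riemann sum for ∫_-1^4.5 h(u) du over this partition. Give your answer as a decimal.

Subinterval widths: 1.5, 0.75, 0.25, 1, 2.
Left endpoints: -1, 0.5, 1.25, 1.5, 2.5.
h(-1) = 5, h(0.5) = 5.75, h(1.25) = 7.8125, h(1.5) = 8.75, h(2.5) = 13.75.
Sum = Σ Δu_i · h(u_i).
Sum = 50.015625.

50.015625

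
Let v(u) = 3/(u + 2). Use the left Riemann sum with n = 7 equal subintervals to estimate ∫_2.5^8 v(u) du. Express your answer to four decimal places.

2.5456

Δu = (8 − 2.5)/7 = 11/14.
Left endpoints: 2.5, 23/7, 57/14, 34/7, 79/14, 45/7, 101/14.
v(2.5) = 2/3, v(23/7) = 21/37, v(57/14) = 42/85, v(34/7) = 0.4375, v(79/14) = 42/107, v(45/7) = 21/59, v(101/14) = 14/43.
Sum = Δu · [v(2.5) + v(23/7) + v(57/14) + ...].
Sum ≈ 2.5456.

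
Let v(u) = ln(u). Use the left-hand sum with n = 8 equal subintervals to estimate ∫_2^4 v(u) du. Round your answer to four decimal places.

2.0709

Δu = (4 − 2)/8 = 0.25.
Left endpoints: 2, 2.25, 2.5, 2.75, 3, 3.25, 3.5, 3.75.
v(2) ≈ 0.6931, v(2.25) ≈ 0.8109, v(2.5) ≈ 0.9163, v(2.75) ≈ 1.0116, v(3) ≈ 1.0986, v(3.25) ≈ 1.1787, v(3.5) ≈ 1.2528, v(3.75) ≈ 1.3218.
Sum = Δu · [v(2) + v(2.25) + v(2.5) + ...].
Sum ≈ 2.0709.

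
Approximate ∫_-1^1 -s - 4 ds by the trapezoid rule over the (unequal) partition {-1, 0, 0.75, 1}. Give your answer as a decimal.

-8

Subinterval widths: 1, 0.75, 0.25.
f(-1) = -3, f(0) = -4, f(0.75) = -4.75, f(1) = -5.
On each subinterval the trapezoid contributes (Δs_i/2)·[f(s_{i-1}) + f(s_i)].
Sum = -8.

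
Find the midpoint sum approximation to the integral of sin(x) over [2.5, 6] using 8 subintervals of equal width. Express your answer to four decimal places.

Δx = (6 − 2.5)/8 = 0.4375.
Midpoints: 2.71875, 3.15625, 3.59375, 4.03125, 4.46875, 4.90625, 5.34375, 5.78125.
f(2.71875) ≈ 0.4104, f(3.15625) ≈ -0.0147, f(3.59375) ≈ -0.4369, f(4.03125) ≈ -0.7769, f(4.46875) ≈ -0.9705, f(4.90625) ≈ -0.9813, f(5.34375) ≈ -0.8072, f(5.78125) ≈ -0.4811.
Sum = Δx · [f(2.71875) + f(3.15625) + f(3.59375) + ...].
Sum ≈ -1.7754.

-1.7754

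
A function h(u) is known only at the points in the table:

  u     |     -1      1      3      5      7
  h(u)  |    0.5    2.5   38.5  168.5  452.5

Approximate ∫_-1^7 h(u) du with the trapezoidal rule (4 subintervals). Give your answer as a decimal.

872

Δu = 2.
T_4 = (2/2)·[0.5 + 2·2.5 + 2·38.5 + 2·168.5 + 452.5] = 872.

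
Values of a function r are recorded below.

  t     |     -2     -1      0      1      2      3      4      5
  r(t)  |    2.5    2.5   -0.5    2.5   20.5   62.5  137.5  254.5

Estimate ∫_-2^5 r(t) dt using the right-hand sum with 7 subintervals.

Δt = 1.
Sum = 1·[2.5 + (-0.5) + 2.5 + 20.5 + 62.5 + 137.5 + 254.5] = 479.5.

479.5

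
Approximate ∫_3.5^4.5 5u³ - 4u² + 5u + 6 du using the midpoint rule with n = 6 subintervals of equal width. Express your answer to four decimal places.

Δu = (4.5 − 3.5)/6 = 1/6.
Midpoints: 43/12, 3.75, 47/12, 49/12, 4.25, 53/12.
f(43/12) = 350111/1728, f(3.75) = 232.171875, f(47/12) = 457291/1728, f(49/12) = 518645/1728, f(4.25) = 338.828125, f(53/12) = 658081/1728.
Sum = Δu · [f(43/12) + f(3.75) + f(47/12) + ...].
Sum ≈ 286.5370.

286.5370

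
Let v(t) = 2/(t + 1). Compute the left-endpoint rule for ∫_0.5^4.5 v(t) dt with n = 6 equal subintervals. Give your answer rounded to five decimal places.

2.95168

Δt = (4.5 − 0.5)/6 = 2/3.
Left endpoints: 0.5, 7/6, 11/6, 2.5, 19/6, 23/6.
v(0.5) = 4/3, v(7/6) = 12/13, v(11/6) = 12/17, v(2.5) = 4/7, v(19/6) = 0.48, v(23/6) = 12/29.
Sum = Δt · [v(0.5) + v(7/6) + v(11/6) + ...].
Sum ≈ 2.95168.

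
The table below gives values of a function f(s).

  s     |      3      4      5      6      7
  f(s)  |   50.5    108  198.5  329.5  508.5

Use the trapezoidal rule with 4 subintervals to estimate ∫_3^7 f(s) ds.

Δs = 1.
T_4 = (1/2)·[50.5 + 2·108 + 2·198.5 + 2·329.5 + 508.5] = 915.5.

915.5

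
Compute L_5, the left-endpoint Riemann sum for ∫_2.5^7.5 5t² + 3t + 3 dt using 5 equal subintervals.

Δt = (7.5 − 2.5)/5 = 1.
Left endpoints: 2.5, 3.5, 4.5, 5.5, 6.5.
f(2.5) = 41.75, f(3.5) = 74.75, f(4.5) = 117.75, f(5.5) = 170.75, f(6.5) = 233.75.
Sum = Δt · [f(2.5) + f(3.5) + f(4.5) + f(5.5) + f(6.5)].
Sum = 638.75.

638.75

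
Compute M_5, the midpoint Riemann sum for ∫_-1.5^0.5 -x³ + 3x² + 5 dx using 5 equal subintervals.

14.63

Δx = (0.5 − (-1.5))/5 = 0.4.
Midpoints: -1.3, -0.9, -0.5, -0.1, 0.3.
f(-1.3) = 12.267, f(-0.9) = 8.159, f(-0.5) = 5.875, f(-0.1) = 5.031, f(0.3) = 5.243.
Sum = Δx · [f(-1.3) + f(-0.9) + f(-0.5) + f(-0.1) + f(0.3)].
Sum = 14.63.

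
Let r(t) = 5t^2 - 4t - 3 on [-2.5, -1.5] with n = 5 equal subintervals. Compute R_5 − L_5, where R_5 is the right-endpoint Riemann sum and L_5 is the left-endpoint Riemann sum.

R_5 = 23.05.
L_5 = 27.85.
R_5 − L_5 = -4.8.

-4.8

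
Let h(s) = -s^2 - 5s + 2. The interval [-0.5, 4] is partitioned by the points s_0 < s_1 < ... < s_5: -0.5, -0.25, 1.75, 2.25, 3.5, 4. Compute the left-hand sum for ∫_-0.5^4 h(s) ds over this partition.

Subinterval widths: 0.25, 2, 0.5, 1.25, 0.5.
Left endpoints: -0.5, -0.25, 1.75, 2.25, 3.5.
h(-0.5) = 4.25, h(-0.25) = 3.1875, h(1.75) = -9.8125, h(2.25) = -14.3125, h(3.5) = -27.75.
Sum = Σ Δs_i · h(s_i).
Sum = -29.234375.

-29.234375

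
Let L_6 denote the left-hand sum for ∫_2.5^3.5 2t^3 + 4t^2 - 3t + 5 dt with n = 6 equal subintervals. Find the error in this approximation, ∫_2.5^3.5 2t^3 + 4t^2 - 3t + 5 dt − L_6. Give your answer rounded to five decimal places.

Exact integral: ∫_2.5^3.5 f(t) dt ≈ 87.8333333.
L_6 ≈ 81.6435185.
Error ≈ 87.8333333 − 81.6435185 ≈ 6.18981.

6.18981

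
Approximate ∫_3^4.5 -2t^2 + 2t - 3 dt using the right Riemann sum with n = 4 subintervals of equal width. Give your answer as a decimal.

Δt = (4.5 − 3)/4 = 0.375.
Right endpoints: 3.375, 3.75, 4.125, 4.5.
f(3.375) = -19.03125, f(3.75) = -23.625, f(4.125) = -28.78125, f(4.5) = -34.5.
Sum = Δt · [f(3.375) + f(3.75) + f(4.125) + f(4.5)].
Sum = -39.7265625.

-39.7265625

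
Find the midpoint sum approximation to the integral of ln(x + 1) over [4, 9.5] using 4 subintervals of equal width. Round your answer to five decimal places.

Δx = (9.5 − 4)/4 = 1.375.
Midpoints: 4.6875, 6.0625, 7.4375, 8.8125.
f(4.6875) ≈ 1.73827, f(6.0625) ≈ 1.95480, f(7.4375) ≈ 2.13269, f(8.8125) ≈ 2.28366.
Sum = Δx · [f(4.6875) + f(6.0625) + f(7.4375) + f(8.8125)].
Sum ≈ 11.15044.

11.15044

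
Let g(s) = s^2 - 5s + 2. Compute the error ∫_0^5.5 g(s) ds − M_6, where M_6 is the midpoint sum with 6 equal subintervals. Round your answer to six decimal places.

Exact integral: ∫_0^5.5 g(s) ds ≈ -9.16666667.
M_6 ≈ -9.55179398.
Error ≈ -9.16666667 − (-9.55179398) ≈ 0.385127.

0.385127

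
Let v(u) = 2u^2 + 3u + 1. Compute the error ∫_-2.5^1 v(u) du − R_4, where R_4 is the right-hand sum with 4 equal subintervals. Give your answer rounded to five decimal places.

Exact integral: ∫_-2.5^1 v(u) du ≈ 6.7083333.
R_4 = 7.6015625.
Error ≈ 6.7083333 − 7.6015625 ≈ -0.89323.

-0.89323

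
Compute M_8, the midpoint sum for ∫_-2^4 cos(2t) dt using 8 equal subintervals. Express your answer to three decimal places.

0.128

Δt = (4 − (-2))/8 = 0.75.
Midpoints: -1.625, -0.875, -0.125, 0.625, 1.375, 2.125, 2.875, 3.625.
f(-1.625) ≈ -0.994, f(-0.875) ≈ -0.178, f(-0.125) ≈ 0.969, f(0.625) ≈ 0.315, f(1.375) ≈ -0.924, f(2.125) ≈ -0.446, f(2.875) ≈ 0.861, f(3.625) ≈ 0.568.
Sum = Δt · [f(-1.625) + f(-0.875) + f(-0.125) + ...].
Sum ≈ 0.128.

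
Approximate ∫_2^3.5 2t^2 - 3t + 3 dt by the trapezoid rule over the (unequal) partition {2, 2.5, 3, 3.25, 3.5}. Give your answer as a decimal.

15.46875

Subinterval widths: 0.5, 0.5, 0.25, 0.25.
f(2) = 5, f(2.5) = 8, f(3) = 12, f(3.25) = 14.375, f(3.5) = 17.
On each subinterval the trapezoid contributes (Δt_i/2)·[f(t_{i-1}) + f(t_i)].
Sum = 15.46875.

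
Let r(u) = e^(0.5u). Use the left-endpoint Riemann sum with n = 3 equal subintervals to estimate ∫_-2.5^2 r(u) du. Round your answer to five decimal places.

3.26559

Δu = (2 − (-2.5))/3 = 1.5.
Left endpoints: -2.5, -1, 0.5.
r(-2.5) ≈ 0.28650, r(-1) ≈ 0.60653, r(0.5) ≈ 1.28403.
Sum = Δu · [r(-2.5) + r(-1) + r(0.5)].
Sum ≈ 3.26559.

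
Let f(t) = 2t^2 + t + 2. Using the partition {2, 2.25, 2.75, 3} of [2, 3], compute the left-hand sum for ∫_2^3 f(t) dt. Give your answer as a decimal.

15.15625

Subinterval widths: 0.25, 0.5, 0.25.
Left endpoints: 2, 2.25, 2.75.
f(2) = 12, f(2.25) = 14.375, f(2.75) = 19.875.
Sum = Σ Δt_i · f(t_i).
Sum = 15.15625.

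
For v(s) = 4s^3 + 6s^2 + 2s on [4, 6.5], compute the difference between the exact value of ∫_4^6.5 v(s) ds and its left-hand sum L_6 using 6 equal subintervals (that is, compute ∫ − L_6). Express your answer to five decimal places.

Exact integral: ∫_4^6.5 v(s) ds = 1976.5625.
L_6 ≈ 1772.1788194.
Error ≈ 1976.5625 − 1772.1788194 ≈ 204.38368.

204.38368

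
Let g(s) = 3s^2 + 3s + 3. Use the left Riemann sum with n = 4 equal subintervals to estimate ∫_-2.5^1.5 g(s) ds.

27

Δs = (1.5 − (-2.5))/4 = 1.
Left endpoints: -2.5, -1.5, -0.5, 0.5.
g(-2.5) = 14.25, g(-1.5) = 5.25, g(-0.5) = 2.25, g(0.5) = 5.25.
Sum = Δs · [g(-2.5) + g(-1.5) + g(-0.5) + g(0.5)].
Sum = 27.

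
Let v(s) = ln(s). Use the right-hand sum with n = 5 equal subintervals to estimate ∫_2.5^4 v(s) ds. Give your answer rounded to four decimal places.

Δs = (4 − 2.5)/5 = 0.3.
Right endpoints: 2.8, 3.1, 3.4, 3.7, 4.
v(2.8) ≈ 1.0296, v(3.1) ≈ 1.1314, v(3.4) ≈ 1.2238, v(3.7) ≈ 1.3083, v(4) ≈ 1.3863.
Sum = Δs · [v(2.8) + v(3.1) + v(3.4) + v(3.7) + v(4)].
Sum ≈ 1.8238.

1.8238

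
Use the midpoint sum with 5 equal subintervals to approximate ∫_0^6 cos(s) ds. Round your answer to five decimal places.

Δs = (6 − 0)/5 = 1.2.
Midpoints: 0.6, 1.8, 3, 4.2, 5.4.
f(0.6) ≈ 0.82534, f(1.8) ≈ -0.22720, f(3) ≈ -0.98999, f(4.2) ≈ -0.49026, f(5.4) ≈ 0.63469.
Sum = Δs · [f(0.6) + f(1.8) + f(3) + f(4.2) + f(5.4)].
Sum ≈ -0.29691.

-0.29691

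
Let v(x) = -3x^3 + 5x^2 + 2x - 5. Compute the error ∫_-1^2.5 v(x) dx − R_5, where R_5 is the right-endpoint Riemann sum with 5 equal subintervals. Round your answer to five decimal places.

6.31896

Exact integral: ∫_-1^2.5 v(x) dx ≈ -13.0885417.
R_5 = -19.4075.
Error ≈ -13.0885417 − (-19.4075) ≈ 6.31896.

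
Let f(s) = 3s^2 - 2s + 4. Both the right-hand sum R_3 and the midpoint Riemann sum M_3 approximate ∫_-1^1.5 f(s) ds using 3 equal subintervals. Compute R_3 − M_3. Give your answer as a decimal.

R_3 ≈ 13.47222.
M_3 ≈ 12.69097.
R_3 − M_3 = 0.78125.

0.78125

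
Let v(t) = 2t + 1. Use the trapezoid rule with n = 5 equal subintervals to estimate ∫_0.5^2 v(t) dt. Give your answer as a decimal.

Δt = (2 − 0.5)/5 = 0.3.
v(0.5) = 2, v(0.8) = 2.6, v(1.1) = 3.2, v(1.4) = 3.8, v(1.7) = 4.4, v(2) = 5.
T_5 = (Δt/2)·[v(t_0) + 2v(t_1) + ... + 2v(t_{4}) + v(t_5)].
Sum = 5.25.

5.25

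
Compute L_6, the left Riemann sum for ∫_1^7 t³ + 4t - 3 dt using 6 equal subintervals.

Δt = (7 − 1)/6 = 1.
Left endpoints: 1, 2, 3, 4, 5, 6.
f(1) = 2, f(2) = 13, f(3) = 36, f(4) = 77, f(5) = 142, f(6) = 237.
Sum = Δt · [f(1) + f(2) + f(3) + ...].
Sum = 507.

507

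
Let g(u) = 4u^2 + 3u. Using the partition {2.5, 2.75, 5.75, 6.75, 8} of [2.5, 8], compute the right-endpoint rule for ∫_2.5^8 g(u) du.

Subinterval widths: 0.25, 3, 1, 1.25.
Right endpoints: 2.75, 5.75, 6.75, 8.
g(2.75) = 38.5, g(5.75) = 149.5, g(6.75) = 202.5, g(8) = 280.
Sum = Σ Δu_i · g(u_i).
Sum = 1010.625.

1010.625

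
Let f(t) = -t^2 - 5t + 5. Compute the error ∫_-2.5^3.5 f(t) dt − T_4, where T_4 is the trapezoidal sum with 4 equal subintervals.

2.25

Exact integral: ∫_-2.5^3.5 f(t) dt = -4.5.
T_4 = -6.75.
Error = -4.5 − (-6.75) = 2.25.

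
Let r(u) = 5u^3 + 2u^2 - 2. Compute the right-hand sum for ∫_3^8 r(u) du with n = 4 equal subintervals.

Δu = (8 − 3)/4 = 1.25.
Right endpoints: 4.25, 5.5, 6.75, 8.
r(4.25) = 417.953125, r(5.5) = 890.375, r(6.75) = 1626.859375, r(8) = 2686.
Sum = Δu · [r(4.25) + r(5.5) + r(6.75) + r(8)].
Sum = 7026.484375.

7026.484375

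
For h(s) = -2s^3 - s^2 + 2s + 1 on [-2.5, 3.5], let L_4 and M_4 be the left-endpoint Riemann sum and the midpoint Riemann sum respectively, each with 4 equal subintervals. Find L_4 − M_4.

L_4 = 11.25.
M_4 = -58.5.
L_4 − M_4 = 69.75.

69.75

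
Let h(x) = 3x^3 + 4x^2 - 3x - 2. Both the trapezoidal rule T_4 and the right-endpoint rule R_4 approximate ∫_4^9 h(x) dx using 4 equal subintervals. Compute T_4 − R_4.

T_4 = 5589.296875.
R_4 = 6989.296875.
T_4 − R_4 = -1400.

-1400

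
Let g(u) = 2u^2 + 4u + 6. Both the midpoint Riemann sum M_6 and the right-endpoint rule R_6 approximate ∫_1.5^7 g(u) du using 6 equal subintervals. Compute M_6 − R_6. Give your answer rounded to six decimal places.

-55.248264

M_6 ≈ 352.14641204.
R_6 ≈ 407.39467593.
M_6 − R_6 ≈ -55.248264.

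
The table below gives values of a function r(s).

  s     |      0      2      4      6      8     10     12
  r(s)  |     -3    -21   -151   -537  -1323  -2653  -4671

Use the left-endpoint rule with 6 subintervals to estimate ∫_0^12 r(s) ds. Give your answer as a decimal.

-9376

Δs = 2.
Sum = 2·[(-3) + (-21) + (-151) + (-537) + (-1323) + (-2653)] = -9376.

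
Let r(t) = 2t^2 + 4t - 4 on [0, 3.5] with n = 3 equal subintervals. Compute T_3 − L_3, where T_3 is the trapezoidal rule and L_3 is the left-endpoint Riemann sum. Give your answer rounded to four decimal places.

T_3 ≈ 40.671296.
L_3 ≈ 18.212963.
T_3 − L_3 ≈ 22.4583.

22.4583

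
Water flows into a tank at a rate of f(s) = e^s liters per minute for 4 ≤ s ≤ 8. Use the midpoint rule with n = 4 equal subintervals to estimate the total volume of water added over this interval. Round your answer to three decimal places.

Δs = (8 − 4)/4 = 1.
Midpoints: 4.5, 5.5, 6.5, 7.5.
f(4.5) ≈ 90.017, f(5.5) ≈ 244.692, f(6.5) ≈ 665.142, f(7.5) ≈ 1808.042.
Sum = Δs · [f(4.5) + f(5.5) + f(6.5) + f(7.5)].
Sum ≈ 2807.893.

2807.893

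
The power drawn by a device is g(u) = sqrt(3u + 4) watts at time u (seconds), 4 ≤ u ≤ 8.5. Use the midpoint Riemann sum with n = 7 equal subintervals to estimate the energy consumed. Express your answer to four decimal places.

Δu = (8.5 − 4)/7 = 9/14.
Midpoints: 121/28, 139/28, 157/28, 6.25, 193/28, 211/28, 229/28.
g(121/28) ≈ 4.1188, g(139/28) ≈ 4.3466, g(157/28) ≈ 4.5631, g(6.25) ≈ 4.7697, g(193/28) ≈ 4.9678, g(211/28) ≈ 5.1582, g(229/28) ≈ 5.3419.
Sum = Δu · [g(121/28) + g(139/28) + g(157/28) + ...].
Sum ≈ 21.3853.

21.3853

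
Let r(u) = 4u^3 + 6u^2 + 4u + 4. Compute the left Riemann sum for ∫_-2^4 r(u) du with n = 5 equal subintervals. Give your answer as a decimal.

227.52

Δu = (4 − (-2))/5 = 1.2.
Left endpoints: -2, -0.8, 0.4, 1.6, 2.8.
r(-2) = -12, r(-0.8) = 2.592, r(0.4) = 6.816, r(1.6) = 42.144, r(2.8) = 150.048.
Sum = Δu · [r(-2) + r(-0.8) + r(0.4) + r(1.6) + r(2.8)].
Sum = 227.52.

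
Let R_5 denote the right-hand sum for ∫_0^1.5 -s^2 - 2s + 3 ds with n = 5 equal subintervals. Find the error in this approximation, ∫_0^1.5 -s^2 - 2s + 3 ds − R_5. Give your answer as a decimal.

0.81

Exact integral: ∫_0^1.5 f(s) ds = 1.125.
R_5 = 0.315.
Error = 1.125 − 0.315 = 0.81.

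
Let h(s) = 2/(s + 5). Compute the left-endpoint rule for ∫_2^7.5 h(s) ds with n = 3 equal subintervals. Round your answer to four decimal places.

Δs = (7.5 − 2)/3 = 11/6.
Left endpoints: 2, 23/6, 17/3.
h(2) = 2/7, h(23/6) = 12/53, h(17/3) = 0.1875.
Sum = Δs · [h(2) + h(23/6) + h(17/3)].
Sum ≈ 1.2827.

1.2827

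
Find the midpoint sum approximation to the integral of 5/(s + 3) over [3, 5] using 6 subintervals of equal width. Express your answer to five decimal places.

1.43813

Δs = (5 − 3)/6 = 1/3.
Midpoints: 19/6, 3.5, 23/6, 25/6, 4.5, 29/6.
f(19/6) = 30/37, f(3.5) = 10/13, f(23/6) = 30/41, f(25/6) = 30/43, f(4.5) = 2/3, f(29/6) = 30/47.
Sum = Δs · [f(19/6) + f(3.5) + f(23/6) + ...].
Sum ≈ 1.43813.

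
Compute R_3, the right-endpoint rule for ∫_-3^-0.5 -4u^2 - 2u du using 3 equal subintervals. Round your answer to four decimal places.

-15.7407

Δu = (-0.5 − (-3))/3 = 5/6.
Right endpoints: -13/6, -4/3, -0.5.
f(-13/6) = -130/9, f(-4/3) = -40/9, f(-0.5) = 0.
Sum = Δu · [f(-13/6) + f(-4/3) + f(-0.5)].
Sum ≈ -15.7407.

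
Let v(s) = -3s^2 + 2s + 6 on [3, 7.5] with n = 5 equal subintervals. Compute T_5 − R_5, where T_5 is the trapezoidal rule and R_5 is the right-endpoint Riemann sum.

T_5 = -322.4475.
R_5 = -382.185.
T_5 − R_5 = 59.7375.

59.7375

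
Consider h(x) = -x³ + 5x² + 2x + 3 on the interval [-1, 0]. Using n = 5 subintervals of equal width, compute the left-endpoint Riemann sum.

4.36

Δx = (0 − (-1))/5 = 0.2.
Left endpoints: -1, -0.8, -0.6, -0.4, -0.2.
h(-1) = 7, h(-0.8) = 5.112, h(-0.6) = 3.816, h(-0.4) = 3.064, h(-0.2) = 2.808.
Sum = Δx · [h(-1) + h(-0.8) + h(-0.6) + h(-0.4) + h(-0.2)].
Sum = 4.36.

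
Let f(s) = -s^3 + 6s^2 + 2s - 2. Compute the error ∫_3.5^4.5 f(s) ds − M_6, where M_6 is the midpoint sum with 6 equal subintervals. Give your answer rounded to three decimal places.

-0.014

Exact integral: ∫_3.5^4.5 f(s) ds = 37.5.
M_6 ≈ 37.51389.
Error ≈ 37.5 − 37.51389 ≈ -0.014.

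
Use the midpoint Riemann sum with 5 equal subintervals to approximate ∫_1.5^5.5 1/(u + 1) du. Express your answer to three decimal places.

0.952

Δu = (5.5 − 1.5)/5 = 0.8.
Midpoints: 1.9, 2.7, 3.5, 4.3, 5.1.
f(1.9) = 10/29, f(2.7) = 10/37, f(3.5) = 2/9, f(4.3) = 10/53, f(5.1) = 10/61.
Sum = Δu · [f(1.9) + f(2.7) + f(3.5) + f(4.3) + f(5.1)].
Sum ≈ 0.952.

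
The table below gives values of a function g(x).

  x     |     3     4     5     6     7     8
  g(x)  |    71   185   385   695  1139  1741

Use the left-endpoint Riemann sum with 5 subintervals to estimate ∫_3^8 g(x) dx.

2475

Δx = 1.
Sum = 1·[71 + 185 + 385 + 695 + 1139] = 2475.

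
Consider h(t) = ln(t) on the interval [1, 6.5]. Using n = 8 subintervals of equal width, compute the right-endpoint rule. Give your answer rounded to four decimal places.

7.2774

Δt = (6.5 − 1)/8 = 0.6875.
Right endpoints: 1.6875, 2.375, 3.0625, 3.75, 4.4375, 5.125, 5.8125, 6.5.
h(1.6875) ≈ 0.5232, h(2.375) ≈ 0.8650, h(3.0625) ≈ 1.1192, h(3.75) ≈ 1.3218, h(4.4375) ≈ 1.4901, h(5.125) ≈ 1.6341, h(5.8125) ≈ 1.7600, h(6.5) ≈ 1.8718.
Sum = Δt · [h(1.6875) + h(2.375) + h(3.0625) + ...].
Sum ≈ 7.2774.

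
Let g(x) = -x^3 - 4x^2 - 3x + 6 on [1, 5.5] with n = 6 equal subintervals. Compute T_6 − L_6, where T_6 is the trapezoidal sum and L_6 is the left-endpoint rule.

-110.953125

T_6 = -471.69140625.
L_6 = -360.73828125.
T_6 − L_6 = -110.953125.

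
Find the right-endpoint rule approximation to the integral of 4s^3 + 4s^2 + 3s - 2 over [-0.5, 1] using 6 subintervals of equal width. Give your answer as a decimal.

Δs = (1 − (-0.5))/6 = 0.25.
Right endpoints: -0.25, 0, 0.25, 0.5, 0.75, 1.
f(-0.25) = -2.5625, f(0) = -2, f(0.25) = -0.9375, f(0.5) = 1, f(0.75) = 4.1875, f(1) = 9.
Sum = Δs · [f(-0.25) + f(0) + f(0.25) + ...].
Sum = 2.171875.

2.171875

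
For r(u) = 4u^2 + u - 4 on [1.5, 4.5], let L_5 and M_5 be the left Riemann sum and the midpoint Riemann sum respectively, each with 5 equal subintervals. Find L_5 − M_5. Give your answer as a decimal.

-21.42

L_5 = 92.22.
M_5 = 113.64.
L_5 − M_5 = -21.42.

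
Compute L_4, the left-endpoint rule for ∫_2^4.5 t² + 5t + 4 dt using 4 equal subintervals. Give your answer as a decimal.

Δt = (4.5 − 2)/4 = 0.625.
Left endpoints: 2, 2.625, 3.25, 3.875.
f(2) = 18, f(2.625) = 24.015625, f(3.25) = 30.8125, f(3.875) = 38.390625.
Sum = Δt · [f(2) + f(2.625) + f(3.25) + f(3.875)].
Sum = 69.51171875.

69.51171875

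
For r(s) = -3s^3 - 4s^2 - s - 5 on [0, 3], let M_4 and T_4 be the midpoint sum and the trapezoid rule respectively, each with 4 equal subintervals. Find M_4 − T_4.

7.3828125

M_4 = -113.7890625.
T_4 = -121.171875.
M_4 − T_4 = 7.3828125.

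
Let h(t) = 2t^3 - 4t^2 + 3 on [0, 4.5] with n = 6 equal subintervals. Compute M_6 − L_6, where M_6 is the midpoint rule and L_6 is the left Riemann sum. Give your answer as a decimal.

31.95703125

M_6 = 95.02734375.
L_6 = 63.0703125.
M_6 − L_6 = 31.95703125.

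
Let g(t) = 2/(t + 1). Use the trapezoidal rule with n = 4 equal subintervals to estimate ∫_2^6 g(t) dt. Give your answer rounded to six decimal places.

1.709524

Δt = (6 − 2)/4 = 1.
g(2) = 2/3, g(3) = 0.5, g(4) = 0.4, g(5) = 1/3, g(6) = 2/7.
T_4 = (Δt/2)·[g(t_0) + 2g(t_1) + 2g(t_2) + 2g(t_3) + g(t_4)].
Sum ≈ 1.709524.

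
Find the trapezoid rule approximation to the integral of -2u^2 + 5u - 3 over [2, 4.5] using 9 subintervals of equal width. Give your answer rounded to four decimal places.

Δu = (4.5 − 2)/9 = 5/18.
f(2) = -1, f(41/18) = -161/81, f(23/9) = -266/81, f(17/6) = -44/9, f(28/9) = -551/81, f(61/18) = -731/81, f(11/3) = -104/9, f(71/18) = -1166/81, f(38/9) = -1421/81, f(4.5) = -21.
T_9 = (Δu/2)·[f(u_0) + 2f(u_1) + ... + 2f(u_{8}) + f(u_9)].
Sum ≈ -22.3560.

-22.3560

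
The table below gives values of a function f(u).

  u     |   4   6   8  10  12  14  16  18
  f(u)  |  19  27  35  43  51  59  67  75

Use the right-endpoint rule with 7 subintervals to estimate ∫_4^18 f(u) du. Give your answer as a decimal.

714

Δu = 2.
Sum = 2·[27 + 35 + 43 + 51 + 59 + 67 + 75] = 714.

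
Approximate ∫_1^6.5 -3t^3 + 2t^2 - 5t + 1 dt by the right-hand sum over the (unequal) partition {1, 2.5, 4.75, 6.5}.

Subinterval widths: 1.5, 2.25, 1.75.
Right endpoints: 2.5, 4.75, 6.5.
f(2.5) = -45.875, f(4.75) = -299.140625, f(6.5) = -770.875.
Sum = Σ Δt_i · f(t_i).
Sum = -2090.91015625.

-2090.91015625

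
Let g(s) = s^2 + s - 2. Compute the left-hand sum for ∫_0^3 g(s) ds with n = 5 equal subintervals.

Δs = (3 − 0)/5 = 0.6.
Left endpoints: 0, 0.6, 1.2, 1.8, 2.4.
g(0) = -2, g(0.6) = -1.04, g(1.2) = 0.64, g(1.8) = 3.04, g(2.4) = 6.16.
Sum = Δs · [g(0) + g(0.6) + g(1.2) + g(1.8) + g(2.4)].
Sum = 4.08.

4.08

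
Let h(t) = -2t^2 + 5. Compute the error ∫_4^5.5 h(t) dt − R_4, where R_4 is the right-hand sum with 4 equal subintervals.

5.4140625

Exact integral: ∫_4^5.5 h(t) dt = -60.75.
R_4 = -66.1640625.
Error = -60.75 − (-66.1640625) = 5.4140625.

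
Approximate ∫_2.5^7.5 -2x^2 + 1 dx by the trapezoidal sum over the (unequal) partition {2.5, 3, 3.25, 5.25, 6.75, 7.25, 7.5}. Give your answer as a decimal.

-269.71875

Subinterval widths: 0.5, 0.25, 2, 1.5, 0.5, 0.25.
f(2.5) = -11.5, f(3) = -17, f(3.25) = -20.125, f(5.25) = -54.125, f(6.75) = -90.125, f(7.25) = -104.125, f(7.5) = -111.5.
On each subinterval the trapezoid contributes (Δx_i/2)·[f(x_{i-1}) + f(x_i)].
Sum = -269.71875.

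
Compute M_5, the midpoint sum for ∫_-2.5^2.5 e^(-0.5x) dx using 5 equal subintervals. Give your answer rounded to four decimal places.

Δx = (2.5 − (-2.5))/5 = 1.
Midpoints: -2, -1, 0, 1, 2.
f(-2) ≈ 2.7183, f(-1) ≈ 1.6487, f(0) ≈ 1.0000, f(1) ≈ 0.6065, f(2) ≈ 0.3679.
Sum = Δx · [f(-2) + f(-1) + f(0) + f(1) + f(2)].
Sum ≈ 6.3414.

6.3414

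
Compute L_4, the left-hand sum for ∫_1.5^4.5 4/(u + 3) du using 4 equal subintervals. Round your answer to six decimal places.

2.182540

Δu = (4.5 − 1.5)/4 = 0.75.
Left endpoints: 1.5, 2.25, 3, 3.75.
f(1.5) = 8/9, f(2.25) = 16/21, f(3) = 2/3, f(3.75) = 16/27.
Sum = Δu · [f(1.5) + f(2.25) + f(3) + f(3.75)].
Sum ≈ 2.182540.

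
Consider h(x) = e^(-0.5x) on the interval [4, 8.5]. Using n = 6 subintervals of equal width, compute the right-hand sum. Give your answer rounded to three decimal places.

0.200

Δx = (8.5 − 4)/6 = 0.75.
Right endpoints: 4.75, 5.5, 6.25, 7, 7.75, 8.5.
h(4.75) ≈ 0.093, h(5.5) ≈ 0.064, h(6.25) ≈ 0.044, h(7) ≈ 0.030, h(7.75) ≈ 0.021, h(8.5) ≈ 0.014.
Sum = Δx · [h(4.75) + h(5.5) + h(6.25) + ...].
Sum ≈ 0.200.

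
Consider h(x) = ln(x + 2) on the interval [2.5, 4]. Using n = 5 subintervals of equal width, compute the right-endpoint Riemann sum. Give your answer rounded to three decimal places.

2.525

Δx = (4 − 2.5)/5 = 0.3.
Right endpoints: 2.8, 3.1, 3.4, 3.7, 4.
h(2.8) ≈ 1.569, h(3.1) ≈ 1.629, h(3.4) ≈ 1.686, h(3.7) ≈ 1.740, h(4) ≈ 1.792.
Sum = Δx · [h(2.8) + h(3.1) + h(3.4) + h(3.7) + h(4)].
Sum ≈ 2.525.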